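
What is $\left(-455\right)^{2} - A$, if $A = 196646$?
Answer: $10379$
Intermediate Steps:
$\left(-455\right)^{2} - A = \left(-455\right)^{2} - 196646 = 207025 - 196646 = 10379$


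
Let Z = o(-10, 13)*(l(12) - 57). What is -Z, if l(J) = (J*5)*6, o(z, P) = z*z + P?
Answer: -34239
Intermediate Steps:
o(z, P) = P + z² (o(z, P) = z² + P = P + z²)
l(J) = 30*J (l(J) = (5*J)*6 = 30*J)
Z = 34239 (Z = (13 + (-10)²)*(30*12 - 57) = (13 + 100)*(360 - 57) = 113*303 = 34239)
-Z = -1*34239 = -34239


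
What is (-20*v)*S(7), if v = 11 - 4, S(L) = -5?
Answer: 700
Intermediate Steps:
v = 7
(-20*v)*S(7) = -20*7*(-5) = -140*(-5) = 700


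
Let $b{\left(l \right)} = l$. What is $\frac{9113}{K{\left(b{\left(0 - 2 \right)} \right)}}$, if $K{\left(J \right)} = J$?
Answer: $- \frac{9113}{2} \approx -4556.5$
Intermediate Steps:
$\frac{9113}{K{\left(b{\left(0 - 2 \right)} \right)}} = \frac{9113}{0 - 2} = \frac{9113}{-2} = 9113 \left(- \frac{1}{2}\right) = - \frac{9113}{2}$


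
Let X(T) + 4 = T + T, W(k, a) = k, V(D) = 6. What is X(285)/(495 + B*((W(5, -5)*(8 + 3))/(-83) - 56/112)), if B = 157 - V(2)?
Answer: 93956/53027 ≈ 1.7719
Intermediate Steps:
X(T) = -4 + 2*T (X(T) = -4 + (T + T) = -4 + 2*T)
B = 151 (B = 157 - 1*6 = 157 - 6 = 151)
X(285)/(495 + B*((W(5, -5)*(8 + 3))/(-83) - 56/112)) = (-4 + 2*285)/(495 + 151*((5*(8 + 3))/(-83) - 56/112)) = (-4 + 570)/(495 + 151*((5*11)*(-1/83) - 56*1/112)) = 566/(495 + 151*(55*(-1/83) - 1/2)) = 566/(495 + 151*(-55/83 - 1/2)) = 566/(495 + 151*(-193/166)) = 566/(495 - 29143/166) = 566/(53027/166) = 566*(166/53027) = 93956/53027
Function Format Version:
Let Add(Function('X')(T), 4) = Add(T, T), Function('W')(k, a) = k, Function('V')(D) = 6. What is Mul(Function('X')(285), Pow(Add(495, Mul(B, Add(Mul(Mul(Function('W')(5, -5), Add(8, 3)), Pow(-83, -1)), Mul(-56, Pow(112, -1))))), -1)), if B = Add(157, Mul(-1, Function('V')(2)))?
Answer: Rational(93956, 53027) ≈ 1.7719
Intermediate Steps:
Function('X')(T) = Add(-4, Mul(2, T)) (Function('X')(T) = Add(-4, Add(T, T)) = Add(-4, Mul(2, T)))
B = 151 (B = Add(157, Mul(-1, 6)) = Add(157, -6) = 151)
Mul(Function('X')(285), Pow(Add(495, Mul(B, Add(Mul(Mul(Function('W')(5, -5), Add(8, 3)), Pow(-83, -1)), Mul(-56, Pow(112, -1))))), -1)) = Mul(Add(-4, Mul(2, 285)), Pow(Add(495, Mul(151, Add(Mul(Mul(5, Add(8, 3)), Pow(-83, -1)), Mul(-56, Pow(112, -1))))), -1)) = Mul(Add(-4, 570), Pow(Add(495, Mul(151, Add(Mul(Mul(5, 11), Rational(-1, 83)), Mul(-56, Rational(1, 112))))), -1)) = Mul(566, Pow(Add(495, Mul(151, Add(Mul(55, Rational(-1, 83)), Rational(-1, 2)))), -1)) = Mul(566, Pow(Add(495, Mul(151, Add(Rational(-55, 83), Rational(-1, 2)))), -1)) = Mul(566, Pow(Add(495, Mul(151, Rational(-193, 166))), -1)) = Mul(566, Pow(Add(495, Rational(-29143, 166)), -1)) = Mul(566, Pow(Rational(53027, 166), -1)) = Mul(566, Rational(166, 53027)) = Rational(93956, 53027)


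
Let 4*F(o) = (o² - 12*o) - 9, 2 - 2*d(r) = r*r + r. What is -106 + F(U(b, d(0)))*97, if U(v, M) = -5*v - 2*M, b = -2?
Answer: -4401/4 ≈ -1100.3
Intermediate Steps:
d(r) = 1 - r/2 - r²/2 (d(r) = 1 - (r*r + r)/2 = 1 - (r² + r)/2 = 1 - (r + r²)/2 = 1 + (-r/2 - r²/2) = 1 - r/2 - r²/2)
F(o) = -9/4 - 3*o + o²/4 (F(o) = ((o² - 12*o) - 9)/4 = (-9 + o² - 12*o)/4 = -9/4 - 3*o + o²/4)
-106 + F(U(b, d(0)))*97 = -106 + (-9/4 - 3*(-5*(-2) - 2*(1 - ½*0 - ½*0²)) + (-5*(-2) - 2*(1 - ½*0 - ½*0²))²/4)*97 = -106 + (-9/4 - 3*(10 - 2*(1 + 0 - ½*0)) + (10 - 2*(1 + 0 - ½*0))²/4)*97 = -106 + (-9/4 - 3*(10 - 2*(1 + 0 + 0)) + (10 - 2*(1 + 0 + 0))²/4)*97 = -106 + (-9/4 - 3*(10 - 2*1) + (10 - 2*1)²/4)*97 = -106 + (-9/4 - 3*(10 - 2) + (10 - 2)²/4)*97 = -106 + (-9/4 - 3*8 + (¼)*8²)*97 = -106 + (-9/4 - 24 + (¼)*64)*97 = -106 + (-9/4 - 24 + 16)*97 = -106 - 41/4*97 = -106 - 3977/4 = -4401/4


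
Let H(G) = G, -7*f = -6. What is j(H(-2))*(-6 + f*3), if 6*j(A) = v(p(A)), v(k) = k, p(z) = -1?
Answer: 4/7 ≈ 0.57143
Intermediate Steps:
f = 6/7 (f = -⅐*(-6) = 6/7 ≈ 0.85714)
j(A) = -⅙ (j(A) = (⅙)*(-1) = -⅙)
j(H(-2))*(-6 + f*3) = -(-6 + (6/7)*3)/6 = -(-6 + 18/7)/6 = -⅙*(-24/7) = 4/7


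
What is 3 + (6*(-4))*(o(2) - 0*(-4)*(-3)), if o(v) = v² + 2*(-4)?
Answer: 99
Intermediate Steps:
o(v) = -8 + v² (o(v) = v² - 8 = -8 + v²)
3 + (6*(-4))*(o(2) - 0*(-4)*(-3)) = 3 + (6*(-4))*((-8 + 2²) - 0*(-4)*(-3)) = 3 - 24*((-8 + 4) - 0*(-3)) = 3 - 24*(-4 - 1*0) = 3 - 24*(-4 + 0) = 3 - 24*(-4) = 3 + 96 = 99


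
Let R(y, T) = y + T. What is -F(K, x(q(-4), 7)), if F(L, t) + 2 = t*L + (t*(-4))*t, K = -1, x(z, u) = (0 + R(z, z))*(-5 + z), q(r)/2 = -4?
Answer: 173266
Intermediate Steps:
q(r) = -8 (q(r) = 2*(-4) = -8)
R(y, T) = T + y
x(z, u) = 2*z*(-5 + z) (x(z, u) = (0 + (z + z))*(-5 + z) = (0 + 2*z)*(-5 + z) = (2*z)*(-5 + z) = 2*z*(-5 + z))
F(L, t) = -2 - 4*t² + L*t (F(L, t) = -2 + (t*L + (t*(-4))*t) = -2 + (L*t + (-4*t)*t) = -2 + (L*t - 4*t²) = -2 + (-4*t² + L*t) = -2 - 4*t² + L*t)
-F(K, x(q(-4), 7)) = -(-2 - 4*256*(-5 - 8)² - 2*(-8)*(-5 - 8)) = -(-2 - 4*(2*(-8)*(-13))² - 2*(-8)*(-13)) = -(-2 - 4*208² - 1*208) = -(-2 - 4*43264 - 208) = -(-2 - 173056 - 208) = -1*(-173266) = 173266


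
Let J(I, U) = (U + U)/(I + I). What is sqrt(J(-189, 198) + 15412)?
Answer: sqrt(6796230)/21 ≈ 124.14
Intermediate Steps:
J(I, U) = U/I (J(I, U) = (2*U)/((2*I)) = (2*U)*(1/(2*I)) = U/I)
sqrt(J(-189, 198) + 15412) = sqrt(198/(-189) + 15412) = sqrt(198*(-1/189) + 15412) = sqrt(-22/21 + 15412) = sqrt(323630/21) = sqrt(6796230)/21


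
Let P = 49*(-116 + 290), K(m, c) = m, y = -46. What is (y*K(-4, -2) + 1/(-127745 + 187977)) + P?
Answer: 524620721/60232 ≈ 8710.0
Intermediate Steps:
P = 8526 (P = 49*174 = 8526)
(y*K(-4, -2) + 1/(-127745 + 187977)) + P = (-46*(-4) + 1/(-127745 + 187977)) + 8526 = (184 + 1/60232) + 8526 = 11082689/60232 + 8526 = 524620721/60232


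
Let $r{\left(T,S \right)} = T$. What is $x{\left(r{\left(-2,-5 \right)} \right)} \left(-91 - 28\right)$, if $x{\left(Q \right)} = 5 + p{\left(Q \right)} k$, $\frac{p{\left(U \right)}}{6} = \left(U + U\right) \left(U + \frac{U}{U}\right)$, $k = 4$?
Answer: $-12019$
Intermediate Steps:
$p{\left(U \right)} = 12 U \left(1 + U\right)$ ($p{\left(U \right)} = 6 \left(U + U\right) \left(U + \frac{U}{U}\right) = 6 \cdot 2 U \left(U + 1\right) = 6 \cdot 2 U \left(1 + U\right) = 12 U \left(1 + U\right)$)
$x{\left(Q \right)} = 5 + 48 Q \left(1 + Q\right)$ ($x{\left(Q \right)} = 5 + 12 Q \left(1 + Q\right) 4 = 5 + 48 Q \left(1 + Q\right)$)
$x{\left(r{\left(-2,-5 \right)} \right)} \left(-91 - 28\right) = \left(5 + 48 \left(-2\right) \left(1 - 2\right)\right) \left(-91 - 28\right) = \left(5 + 48 \left(-2\right) \left(-1\right)\right) \left(-119\right) = \left(5 + 96\right) \left(-119\right) = 101 \left(-119\right) = -12019$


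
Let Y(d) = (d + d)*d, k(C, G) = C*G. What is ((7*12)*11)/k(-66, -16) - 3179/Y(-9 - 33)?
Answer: -23/882 ≈ -0.026077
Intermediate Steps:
Y(d) = 2*d² (Y(d) = (2*d)*d = 2*d²)
((7*12)*11)/k(-66, -16) - 3179/Y(-9 - 33) = ((7*12)*11)/((-66*(-16))) - 3179*1/(2*(-9 - 33)²) = (84*11)/1056 - 3179/(2*(-42)²) = 924*(1/1056) - 3179/(2*1764) = 7/8 - 3179/3528 = -23/882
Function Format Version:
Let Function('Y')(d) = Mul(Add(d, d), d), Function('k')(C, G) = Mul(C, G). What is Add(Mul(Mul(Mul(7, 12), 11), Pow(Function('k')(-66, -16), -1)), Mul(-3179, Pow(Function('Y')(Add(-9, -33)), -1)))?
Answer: Rational(-23, 882) ≈ -0.026077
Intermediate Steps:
Function('Y')(d) = Mul(2, Pow(d, 2)) (Function('Y')(d) = Mul(Mul(2, d), d) = Mul(2, Pow(d, 2)))
Add(Mul(Mul(Mul(7, 12), 11), Pow(Function('k')(-66, -16), -1)), Mul(-3179, Pow(Function('Y')(Add(-9, -33)), -1))) = Add(Mul(Mul(Mul(7, 12), 11), Pow(Mul(-66, -16), -1)), Mul(-3179, Pow(Mul(2, Pow(Add(-9, -33), 2)), -1))) = Add(Mul(Mul(84, 11), Pow(1056, -1)), Mul(-3179, Pow(Mul(2, Pow(-42, 2)), -1))) = Add(Mul(924, Rational(1, 1056)), Mul(-3179, Pow(Mul(2, 1764), -1))) = Add(Rational(7, 8), Mul(-3179, Pow(3528, -1))) = Add(Rational(7, 8), Mul(-3179, Rational(1, 3528))) = Add(Rational(7, 8), Rational(-3179, 3528)) = Rational(-23, 882)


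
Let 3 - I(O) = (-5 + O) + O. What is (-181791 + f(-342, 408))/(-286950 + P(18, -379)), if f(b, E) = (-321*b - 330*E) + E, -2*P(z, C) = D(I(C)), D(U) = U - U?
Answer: 68747/95650 ≈ 0.71873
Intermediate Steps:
I(O) = 8 - 2*O (I(O) = 3 - ((-5 + O) + O) = 3 - (-5 + 2*O) = 3 + (5 - 2*O) = 8 - 2*O)
D(U) = 0
P(z, C) = 0 (P(z, C) = -1/2*0 = 0)
f(b, E) = -329*E - 321*b (f(b, E) = (-330*E - 321*b) + E = -329*E - 321*b)
(-181791 + f(-342, 408))/(-286950 + P(18, -379)) = (-181791 + (-329*408 - 321*(-342)))/(-286950 + 0) = (-181791 + (-134232 + 109782))/(-286950) = (-181791 - 24450)*(-1/286950) = -206241*(-1/286950) = 68747/95650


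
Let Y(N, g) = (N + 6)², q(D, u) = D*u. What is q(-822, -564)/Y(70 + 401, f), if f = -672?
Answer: 51512/25281 ≈ 2.0376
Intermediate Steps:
Y(N, g) = (6 + N)²
q(-822, -564)/Y(70 + 401, f) = (-822*(-564))/((6 + (70 + 401))²) = 463608/((6 + 471)²) = 463608/(477²) = 463608/227529 = 463608*(1/227529) = 51512/25281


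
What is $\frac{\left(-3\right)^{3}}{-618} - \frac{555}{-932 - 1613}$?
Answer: $\frac{27447}{104854} \approx 0.26176$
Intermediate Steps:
$\frac{\left(-3\right)^{3}}{-618} - \frac{555}{-932 - 1613} = \left(-27\right) \left(- \frac{1}{618}\right) - \frac{555}{-932 - 1613} = \frac{9}{206} - \frac{555}{-2545} = \frac{9}{206} - - \frac{111}{509} = \frac{9}{206} + \frac{111}{509} = \frac{27447}{104854}$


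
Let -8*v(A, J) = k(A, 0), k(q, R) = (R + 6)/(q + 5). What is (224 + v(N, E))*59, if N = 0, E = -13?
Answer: 264143/20 ≈ 13207.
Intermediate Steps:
k(q, R) = (6 + R)/(5 + q)
v(A, J) = -3/(4*(5 + A)) (v(A, J) = -(6 + 0)/(8*(5 + A)) = -6/(8*(5 + A)) = -3/(4*(5 + A)))
(224 + v(N, E))*59 = (224 - 3/(20 + 4*0))*59 = (224 - 3/(20 + 0))*59 = (224 - 3/20)*59 = (4477/20)*59 = 264143/20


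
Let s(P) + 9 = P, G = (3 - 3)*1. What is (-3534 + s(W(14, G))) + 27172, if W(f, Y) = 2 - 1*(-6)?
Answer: 23637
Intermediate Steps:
G = 0 (G = 0*1 = 0)
W(f, Y) = 8 (W(f, Y) = 2 + 6 = 8)
s(P) = -9 + P
(-3534 + s(W(14, G))) + 27172 = (-3534 + (-9 + 8)) + 27172 = (-3534 - 1) + 27172 = -3535 + 27172 = 23637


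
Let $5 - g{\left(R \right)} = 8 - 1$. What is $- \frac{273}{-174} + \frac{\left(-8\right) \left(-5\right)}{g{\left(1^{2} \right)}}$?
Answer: $- \frac{1069}{58} \approx -18.431$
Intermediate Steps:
$g{\left(R \right)} = -2$ ($g{\left(R \right)} = 5 - \left(8 - 1\right) = 5 - 7 = -2$)
$- \frac{273}{-174} + \frac{\left(-8\right) \left(-5\right)}{g{\left(1^{2} \right)}} = - \frac{273}{-174} + \frac{\left(-8\right) \left(-5\right)}{-2} = \left(-273\right) \left(- \frac{1}{174}\right) + 40 \left(- \frac{1}{2}\right) = \frac{91}{58} - 20 = - \frac{1069}{58}$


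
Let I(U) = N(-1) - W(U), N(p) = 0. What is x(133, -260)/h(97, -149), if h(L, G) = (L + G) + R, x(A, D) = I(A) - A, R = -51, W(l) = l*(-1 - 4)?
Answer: -532/103 ≈ -5.1650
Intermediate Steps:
W(l) = -5*l (W(l) = l*(-5) = -5*l)
I(U) = 5*U (I(U) = 0 - (-5)*U = 0 + 5*U = 5*U)
x(A, D) = 4*A (x(A, D) = 5*A - A = 4*A)
h(L, G) = -51 + G + L (h(L, G) = (L + G) - 51 = (G + L) - 51 = -51 + G + L)
x(133, -260)/h(97, -149) = (4*133)/(-51 - 149 + 97) = 532/(-103) = 532*(-1/103) = -532/103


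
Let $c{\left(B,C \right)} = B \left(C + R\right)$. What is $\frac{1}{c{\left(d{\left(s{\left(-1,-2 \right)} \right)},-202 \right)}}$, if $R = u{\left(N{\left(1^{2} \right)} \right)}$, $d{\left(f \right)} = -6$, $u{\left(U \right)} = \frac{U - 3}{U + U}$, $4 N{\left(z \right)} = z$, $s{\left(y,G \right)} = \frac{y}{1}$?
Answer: $\frac{1}{1245} \approx 0.00080321$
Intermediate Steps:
$s{\left(y,G \right)} = y$ ($s{\left(y,G \right)} = y 1 = y$)
$N{\left(z \right)} = \frac{z}{4}$
$u{\left(U \right)} = \frac{-3 + U}{2 U}$
$R = - \frac{11}{2}$ ($R = \frac{-3 + \frac{1^{2}}{4}}{2 \frac{1^{2}}{4}} = \frac{-3 + \frac{1}{4} \cdot 1}{2 \cdot \frac{1}{4} \cdot 1} = \frac{\frac{1}{\frac{1}{4}} \left(-3 + \frac{1}{4}\right)}{2} = \frac{1}{2} \cdot 4 \left(- \frac{11}{4}\right) = - \frac{11}{2} \approx -5.5$)
$c{\left(B,C \right)} = B \left(- \frac{11}{2} + C\right)$ ($c{\left(B,C \right)} = B \left(C - \frac{11}{2}\right) = B \left(- \frac{11}{2} + C\right)$)
$\frac{1}{c{\left(d{\left(s{\left(-1,-2 \right)} \right)},-202 \right)}} = \frac{1}{\frac{1}{2} \left(-6\right) \left(-11 + 2 \left(-202\right)\right)} = \frac{1}{\frac{1}{2} \left(-6\right) \left(-11 - 404\right)} = \frac{1}{\frac{1}{2} \left(-6\right) \left(-415\right)} = \frac{1}{1245}$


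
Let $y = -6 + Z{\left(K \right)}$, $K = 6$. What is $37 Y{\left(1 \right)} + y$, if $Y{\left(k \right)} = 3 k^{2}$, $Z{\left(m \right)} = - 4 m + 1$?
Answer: $82$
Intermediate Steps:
$Z{\left(m \right)} = 1 - 4 m$
$y = -29$ ($y = -6 + \left(1 - 24\right) = -6 - 23 = -29$)
$37 Y{\left(1 \right)} + y = 37 \cdot 3 \cdot 1^{2} - 29 = 37 \cdot 3 \cdot 1 - 29 = 37 \cdot 3 - 29 = 111 - 29 = 82$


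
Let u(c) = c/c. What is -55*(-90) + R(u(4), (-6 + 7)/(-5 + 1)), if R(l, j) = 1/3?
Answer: 14851/3 ≈ 4950.3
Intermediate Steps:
u(c) = 1
R(l, j) = 1/3
-55*(-90) + R(u(4), (-6 + 7)/(-5 + 1)) = -55*(-90) + 1/3 = 4950 + 1/3 = 14851/3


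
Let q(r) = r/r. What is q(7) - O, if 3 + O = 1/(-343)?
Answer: 1373/343 ≈ 4.0029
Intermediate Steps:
q(r) = 1
O = -1030/343 (O = -3 + 1/(-343) = -3 - 1/343 = -1030/343 ≈ -3.0029)
q(7) - O = 1 - 1*(-1030/343) = 1 + 1030/343 = 1373/343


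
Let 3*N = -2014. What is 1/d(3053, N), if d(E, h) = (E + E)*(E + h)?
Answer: 3/43627370 ≈ 6.8764e-8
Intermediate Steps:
N = -2014/3 (N = (⅓)*(-2014) = -2014/3 ≈ -671.33)
d(E, h) = 2*E*(E + h) (d(E, h) = (2*E)*(E + h) = 2*E*(E + h))
1/d(3053, N) = 1/(2*3053*(3053 - 2014/3)) = 1/(2*3053*(7145/3)) = 1/(43627370/3) = 3/43627370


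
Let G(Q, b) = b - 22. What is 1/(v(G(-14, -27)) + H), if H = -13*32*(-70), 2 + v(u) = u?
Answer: 1/29069 ≈ 3.4401e-5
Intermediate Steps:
G(Q, b) = -22 + b
v(u) = -2 + u
H = 29120 (H = -416*(-70) = 29120)
1/(v(G(-14, -27)) + H) = 1/((-2 + (-22 - 27)) + 29120) = 1/((-2 - 49) + 29120) = 1/(-51 + 29120) = 1/29069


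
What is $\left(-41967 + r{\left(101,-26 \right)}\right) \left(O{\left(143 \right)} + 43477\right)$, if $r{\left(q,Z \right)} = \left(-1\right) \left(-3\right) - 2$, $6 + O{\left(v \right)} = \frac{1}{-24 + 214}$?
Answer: $- \frac{173308899653}{95} \approx -1.8243 \cdot 10^{9}$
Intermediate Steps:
$O{\left(v \right)} = - \frac{1139}{190}$ ($O{\left(v \right)} = -6 + \frac{1}{-24 + 214} = -6 + \frac{1}{190} = - \frac{1139}{190}$)
$r{\left(q,Z \right)} = 1$ ($r{\left(q,Z \right)} = 3 - 2 = 1$)
$\left(-41967 + r{\left(101,-26 \right)}\right) \left(O{\left(143 \right)} + 43477\right) = \left(-41967 + 1\right) \left(- \frac{1139}{190} + 43477\right) = \left(-41966\right) \frac{8259491}{190} = - \frac{173308899653}{95}$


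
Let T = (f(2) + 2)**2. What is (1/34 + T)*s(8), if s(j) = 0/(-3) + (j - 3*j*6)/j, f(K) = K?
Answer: -545/2 ≈ -272.50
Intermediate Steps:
T = 16 (T = (2 + 2)**2 = 4**2 = 16)
s(j) = -17 (s(j) = 0*(-1/3) + (j - 18*j)/j = 0 + (-17*j)/j = 0 - 17 = -17)
(1/34 + T)*s(8) = (1/34 + 16)*(-17) = (545/34)*(-17) = -545/2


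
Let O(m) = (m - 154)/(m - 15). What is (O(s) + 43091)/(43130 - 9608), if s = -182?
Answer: 8489263/6603834 ≈ 1.2855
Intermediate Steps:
O(m) = (-154 + m)/(-15 + m)
(O(s) + 43091)/(43130 - 9608) = ((-154 - 182)/(-15 - 182) + 43091)/(43130 - 9608) = (-336/(-197) + 43091)/33522 = (-1/197*(-336) + 43091)*(1/33522) = (336/197 + 43091)*(1/33522) = (8489263/197)*(1/33522) = 8489263/6603834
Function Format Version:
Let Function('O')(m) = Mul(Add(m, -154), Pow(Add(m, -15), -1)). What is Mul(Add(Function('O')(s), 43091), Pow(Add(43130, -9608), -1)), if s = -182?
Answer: Rational(8489263, 6603834) ≈ 1.2855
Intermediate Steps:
Function('O')(m) = Mul(Pow(Add(-15, m), -1), Add(-154, m)) (Function('O')(m) = Mul(Add(-154, m), Pow(Add(-15, m), -1)) = Mul(Pow(Add(-15, m), -1), Add(-154, m)))
Mul(Add(Function('O')(s), 43091), Pow(Add(43130, -9608), -1)) = Mul(Add(Mul(Pow(Add(-15, -182), -1), Add(-154, -182)), 43091), Pow(Add(43130, -9608), -1)) = Mul(Add(Mul(Pow(-197, -1), -336), 43091), Pow(33522, -1)) = Mul(Add(Mul(Rational(-1, 197), -336), 43091), Rational(1, 33522)) = Mul(Add(Rational(336, 197), 43091), Rational(1, 33522)) = Mul(Rational(8489263, 197), Rational(1, 33522)) = Rational(8489263, 6603834)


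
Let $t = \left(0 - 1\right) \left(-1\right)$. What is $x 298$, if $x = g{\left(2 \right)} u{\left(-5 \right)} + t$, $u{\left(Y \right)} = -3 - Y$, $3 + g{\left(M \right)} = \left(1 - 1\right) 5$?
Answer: $-1490$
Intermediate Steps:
$g{\left(M \right)} = -3$ ($g{\left(M \right)} = -3 + \left(1 - 1\right) 5 = -3 + 0 \cdot 5 = -3 + 0 = -3$)
$t = 1$ ($t = \left(-1\right) \left(-1\right) = 1$)
$x = -5$ ($x = - 3 \left(-3 - -5\right) + 1 = - 3 \left(-3 + 5\right) + 1 = \left(-3\right) 2 + 1 = -6 + 1 = -5$)
$x 298 = \left(-5\right) 298 = -1490$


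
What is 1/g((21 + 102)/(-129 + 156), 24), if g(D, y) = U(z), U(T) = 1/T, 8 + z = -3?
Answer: -11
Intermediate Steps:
z = -11 (z = -8 - 3 = -11)
g(D, y) = -1/11 (g(D, y) = 1/(-11) = -1/11)
1/g((21 + 102)/(-129 + 156), 24) = 1/(-1/11) = -11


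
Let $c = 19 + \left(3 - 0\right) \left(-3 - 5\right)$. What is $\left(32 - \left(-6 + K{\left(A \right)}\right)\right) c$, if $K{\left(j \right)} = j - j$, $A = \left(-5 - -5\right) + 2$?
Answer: $-190$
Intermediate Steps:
$A = 2$ ($A = \left(-5 + 5\right) + 2 = 0 + 2 = 2$)
$K{\left(j \right)} = 0$
$c = -5$ ($c = 19 + \left(3 + 0\right) \left(-8\right) = 19 + 3 \left(-8\right) = 19 - 24 = -5$)
$\left(32 - \left(-6 + K{\left(A \right)}\right)\right) c = \left(32 + \left(6 - 0\right)\right) \left(-5\right) = \left(32 + \left(6 + 0\right)\right) \left(-5\right) = \left(32 + 6\right) \left(-5\right) = 38 \left(-5\right) = -190$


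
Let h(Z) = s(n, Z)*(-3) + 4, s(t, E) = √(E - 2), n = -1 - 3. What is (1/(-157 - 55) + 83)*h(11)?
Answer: -87975/212 ≈ -414.98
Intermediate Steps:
n = -4
s(t, E) = √(-2 + E)
h(Z) = 4 - 3*√(-2 + Z) (h(Z) = √(-2 + Z)*(-3) + 4 = -3*√(-2 + Z) + 4 = 4 - 3*√(-2 + Z))
(1/(-157 - 55) + 83)*h(11) = (1/(-157 - 55) + 83)*(4 - 3*√(-2 + 11)) = (1/(-212) + 83)*(4 - 3*√9) = (-1/212 + 83)*(4 - 3*3) = 17595*(4 - 9)/212 = (17595/212)*(-5) = -87975/212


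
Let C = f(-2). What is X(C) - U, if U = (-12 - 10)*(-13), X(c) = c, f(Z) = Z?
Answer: -288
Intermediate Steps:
C = -2
U = 286 (U = -22*(-13) = 286)
X(C) - U = -2 - 1*286 = -2 - 286 = -288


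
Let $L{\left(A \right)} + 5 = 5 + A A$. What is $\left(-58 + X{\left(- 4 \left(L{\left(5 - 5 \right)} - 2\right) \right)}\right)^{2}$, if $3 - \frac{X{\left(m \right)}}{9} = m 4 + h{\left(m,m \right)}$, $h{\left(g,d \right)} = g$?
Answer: $152881$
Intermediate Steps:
$L{\left(A \right)} = A^{2}$ ($L{\left(A \right)} = -5 + \left(5 + A A\right) = -5 + \left(5 + A^{2}\right) = A^{2}$)
$X{\left(m \right)} = 27 - 45 m$ ($X{\left(m \right)} = 27 - 9 \left(m 4 + m\right) = 27 - 9 \left(4 m + m\right) = 27 - 9 \cdot 5 m = 27 - 45 m$)
$\left(-58 + X{\left(- 4 \left(L{\left(5 - 5 \right)} - 2\right) \right)}\right)^{2} = \left(-58 + \left(27 - 45 \left(- 4 \left(\left(5 - 5\right)^{2} - 2\right)\right)\right)\right)^{2} = \left(-58 + \left(27 - 45 \left(- 4 \left(0^{2} - 2\right)\right)\right)\right)^{2} = \left(-58 + \left(27 - 45 \left(- 4 \left(0 - 2\right)\right)\right)\right)^{2} = \left(-58 + \left(27 - 45 \left(\left(-4\right) \left(-2\right)\right)\right)\right)^{2} = \left(-58 + \left(27 - 360\right)\right)^{2} = \left(-58 - 333\right)^{2} = \left(-391\right)^{2} = 152881$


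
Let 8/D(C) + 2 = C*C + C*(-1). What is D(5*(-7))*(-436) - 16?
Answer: -11808/629 ≈ -18.773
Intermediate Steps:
D(C) = 8/(-2 + C**2 - C) (D(C) = 8/(-2 + (C*C + C*(-1))) = 8/(-2 + (C**2 - C)) = 8/(-2 + C**2 - C))
D(5*(-7))*(-436) - 16 = (8/(-2 + (5*(-7))**2 - 5*(-7)))*(-436) - 16 = (8/(-2 + (-35)**2 - 1*(-35)))*(-436) - 16 = (8/(-2 + 1225 + 35))*(-436) - 16 = (8/1258)*(-436) - 16 = (8*(1/1258))*(-436) - 16 = (4/629)*(-436) - 16 = -1744/629 - 16 = -11808/629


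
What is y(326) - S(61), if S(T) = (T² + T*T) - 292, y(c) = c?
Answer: -6824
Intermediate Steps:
S(T) = -292 + 2*T² (S(T) = (T² + T²) - 292 = 2*T² - 292 = -292 + 2*T²)
y(326) - S(61) = 326 - (-292 + 2*61²) = 326 - (-292 + 2*3721) = 326 - (-292 + 7442) = 326 - 1*7150 = 326 - 7150 = -6824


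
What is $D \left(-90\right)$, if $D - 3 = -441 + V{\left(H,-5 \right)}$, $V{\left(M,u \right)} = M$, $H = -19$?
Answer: $41130$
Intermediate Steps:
$D = -457$ ($D = 3 - 460 = -457$)
$D \left(-90\right) = \left(-457\right) \left(-90\right) = 41130$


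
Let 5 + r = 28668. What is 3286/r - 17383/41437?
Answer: -362086947/1187708731 ≈ -0.30486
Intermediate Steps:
r = 28663 (r = -5 + 28668 = 28663)
3286/r - 17383/41437 = 3286/28663 - 17383/41437 = -362086947/1187708731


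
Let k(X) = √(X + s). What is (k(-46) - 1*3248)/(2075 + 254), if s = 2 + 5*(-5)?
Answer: -3248/2329 + I*√69/2329 ≈ -1.3946 + 0.0035666*I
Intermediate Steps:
s = -23 (s = 2 - 25 = -23)
k(X) = √(-23 + X) (k(X) = √(X - 23) = √(-23 + X))
(k(-46) - 1*3248)/(2075 + 254) = (√(-23 - 46) - 1*3248)/(2075 + 254) = (√(-69) - 3248)/2329 = (I*√69 - 3248)*(1/2329) = (-3248 + I*√69)*(1/2329) = -3248/2329 + I*√69/2329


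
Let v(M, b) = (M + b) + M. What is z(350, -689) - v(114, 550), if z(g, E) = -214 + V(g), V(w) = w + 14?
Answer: -628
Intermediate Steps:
V(w) = 14 + w
z(g, E) = -200 + g (z(g, E) = -214 + (14 + g) = -200 + g)
v(M, b) = b + 2*M
z(350, -689) - v(114, 550) = (-200 + 350) - (550 + 2*114) = 150 - (550 + 228) = 150 - 1*778 = 150 - 778 = -628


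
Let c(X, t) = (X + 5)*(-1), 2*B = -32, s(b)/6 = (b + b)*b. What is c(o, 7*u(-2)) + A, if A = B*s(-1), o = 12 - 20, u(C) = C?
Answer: -189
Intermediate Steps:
s(b) = 12*b**2 (s(b) = 6*((b + b)*b) = 6*((2*b)*b) = 6*(2*b**2) = 12*b**2)
o = -8
B = -16 (B = (1/2)*(-32) = -16)
c(X, t) = -5 - X (c(X, t) = (5 + X)*(-1) = -5 - X)
A = -192 (A = -192*(-1)**2 = -192 ≈ -192.00)
c(o, 7*u(-2)) + A = (-5 - 1*(-8)) - 192 = (-5 + 8) - 192 = 3 - 192 = -189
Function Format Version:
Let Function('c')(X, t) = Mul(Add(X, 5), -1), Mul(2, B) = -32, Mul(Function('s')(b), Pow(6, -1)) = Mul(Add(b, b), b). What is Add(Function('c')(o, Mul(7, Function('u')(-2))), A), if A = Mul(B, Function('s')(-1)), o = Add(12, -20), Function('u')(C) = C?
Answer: -189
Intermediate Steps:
Function('s')(b) = Mul(12, Pow(b, 2)) (Function('s')(b) = Mul(6, Mul(Add(b, b), b)) = Mul(6, Mul(Mul(2, b), b)) = Mul(6, Mul(2, Pow(b, 2))) = Mul(12, Pow(b, 2)))
o = -8
B = -16 (B = Mul(Rational(1, 2), -32) = -16)
Function('c')(X, t) = Add(-5, Mul(-1, X)) (Function('c')(X, t) = Mul(Add(5, X), -1) = Add(-5, Mul(-1, X)))
A = -192 (A = Mul(-16, Mul(12, Pow(-1, 2))) = Mul(-16, Mul(12, 1)) = Mul(-16, 12) = -192)
Add(Function('c')(o, Mul(7, Function('u')(-2))), A) = Add(Add(-5, Mul(-1, -8)), -192) = Add(Add(-5, 8), -192) = Add(3, -192) = -189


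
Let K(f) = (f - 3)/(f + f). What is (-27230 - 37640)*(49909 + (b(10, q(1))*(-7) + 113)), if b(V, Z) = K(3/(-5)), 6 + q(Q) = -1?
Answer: -3243564870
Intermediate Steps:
q(Q) = -7 (q(Q) = -6 - 1 = -7)
K(f) = (-3 + f)/(2*f) (K(f) = (-3 + f)/((2*f)) = (-3 + f)*(1/(2*f)) = (-3 + f)/(2*f))
b(V, Z) = 3 (b(V, Z) = (-3 + 3/(-5))/(2*((3/(-5)))) = (-3 + 3*(-⅕))/(2*((3*(-⅕)))) = (-3 - ⅗)/(2*(-⅗)) = (½)*(-5/3)*(-18/5) = 3)
(-27230 - 37640)*(49909 + (b(10, q(1))*(-7) + 113)) = (-27230 - 37640)*(49909 + (3*(-7) + 113)) = -64870*(49909 + (-21 + 113)) = -64870*(49909 + 92) = -64870*50001 = -3243564870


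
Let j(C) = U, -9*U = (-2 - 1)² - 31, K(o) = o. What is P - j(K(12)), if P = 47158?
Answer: 424400/9 ≈ 47156.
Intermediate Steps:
U = 22/9 (U = -((-2 - 1)² - 31)/9 = -((-3)² - 31)/9 = -(9 - 31)/9 = -⅑*(-22) = 22/9 ≈ 2.4444)
j(C) = 22/9
P - j(K(12)) = 47158 - 1*22/9 = 47158 - 22/9 = 424400/9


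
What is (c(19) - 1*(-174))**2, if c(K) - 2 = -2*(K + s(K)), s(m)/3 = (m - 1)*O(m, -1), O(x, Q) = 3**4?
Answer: 74132100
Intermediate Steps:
O(x, Q) = 81
s(m) = -243 + 243*m (s(m) = 3*((m - 1)*81) = 3*((-1 + m)*81) = 3*(-81 + 81*m) = -243 + 243*m)
c(K) = 488 - 488*K (c(K) = 2 - 2*(K + (-243 + 243*K)) = 2 - 2*(-243 + 244*K) = 2 + (486 - 488*K) = 488 - 488*K)
(c(19) - 1*(-174))**2 = ((488 - 488*19) - 1*(-174))**2 = ((488 - 9272) + 174)**2 = (-8784 + 174)**2 = (-8610)**2 = 74132100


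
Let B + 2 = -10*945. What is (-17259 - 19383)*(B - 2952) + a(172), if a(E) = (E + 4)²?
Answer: 454538344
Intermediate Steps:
B = -9452 (B = -2 - 10*945 = -2 - 9450 = -9452)
a(E) = (4 + E)²
(-17259 - 19383)*(B - 2952) + a(172) = (-17259 - 19383)*(-9452 - 2952) + (4 + 172)² = -36642*(-12404) + 176² = 454507368 + 30976 = 454538344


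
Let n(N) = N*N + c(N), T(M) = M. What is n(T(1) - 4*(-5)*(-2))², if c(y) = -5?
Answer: 2298256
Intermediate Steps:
n(N) = -5 + N² (n(N) = N*N - 5 = N² - 5 = -5 + N²)
n(T(1) - 4*(-5)*(-2))² = (-5 + (1 - 4*(-5)*(-2))²)² = (-5 + (1 + 20*(-2))²)² = (-5 + (1 - 40)²)² = (-5 + (-39)²)² = (-5 + 1521)² = 1516² = 2298256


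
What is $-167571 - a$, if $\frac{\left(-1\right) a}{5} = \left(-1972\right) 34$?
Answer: $-502811$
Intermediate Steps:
$a = 335240$ ($a = - 5 \left(\left(-1972\right) 34\right) = \left(-5\right) \left(-67048\right) = 335240$)
$-167571 - a = -167571 - 335240 = -502811$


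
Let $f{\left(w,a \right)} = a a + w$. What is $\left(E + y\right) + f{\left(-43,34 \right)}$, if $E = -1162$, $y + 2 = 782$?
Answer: $731$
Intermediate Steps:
$y = 780$ ($y = -2 + 782 = 780$)
$f{\left(w,a \right)} = w + a^{2}$ ($f{\left(w,a \right)} = a^{2} + w = w + a^{2}$)
$\left(E + y\right) + f{\left(-43,34 \right)} = \left(-1162 + 780\right) - \left(43 - 34^{2}\right) = -382 + \left(-43 + 1156\right) = -382 + 1113 = 731$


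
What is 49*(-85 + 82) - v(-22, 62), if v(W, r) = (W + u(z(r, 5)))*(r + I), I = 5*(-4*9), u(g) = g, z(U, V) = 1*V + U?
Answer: 5163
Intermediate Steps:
z(U, V) = U + V (z(U, V) = V + U = U + V)
I = -180 (I = 5*(-36) = -180)
v(W, r) = (-180 + r)*(5 + W + r) (v(W, r) = (W + (r + 5))*(r - 180) = (W + (5 + r))*(-180 + r) = (5 + W + r)*(-180 + r) = (-180 + r)*(5 + W + r))
49*(-85 + 82) - v(-22, 62) = 49*(-85 + 82) - (-900 + 62² - 180*(-22) - 175*62 - 22*62) = 49*(-3) - (-900 + 3844 + 3960 - 10850 - 1364) = -147 - 1*(-5310) = -147 + 5310 = 5163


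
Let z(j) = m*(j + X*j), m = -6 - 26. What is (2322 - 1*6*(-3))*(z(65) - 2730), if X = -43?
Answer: 198034200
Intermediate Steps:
m = -32
z(j) = 1344*j (z(j) = -32*(j - 43*j) = -(-1344)*j = 1344*j)
(2322 - 1*6*(-3))*(z(65) - 2730) = (2322 - 1*6*(-3))*(1344*65 - 2730) = (2322 - 6*(-3))*(87360 - 2730) = (2322 + 18)*84630 = 2340*84630 = 198034200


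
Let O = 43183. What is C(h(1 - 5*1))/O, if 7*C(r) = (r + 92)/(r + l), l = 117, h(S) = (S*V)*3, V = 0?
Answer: 92/35366877 ≈ 2.6013e-6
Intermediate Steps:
h(S) = 0 (h(S) = (S*0)*3 = 0*3 = 0)
C(r) = (92 + r)/(7*(117 + r)) (C(r) = ((r + 92)/(r + 117))/7 = ((92 + r)/(117 + r))/7 = (92 + r)/(7*(117 + r)))
C(h(1 - 5*1))/O = ((92 + 0)/(7*(117 + 0)))/43183 = ((⅐)*92/117)*(1/43183) = ((⅐)*(1/117)*92)*(1/43183) = (92/819)*(1/43183) = 92/35366877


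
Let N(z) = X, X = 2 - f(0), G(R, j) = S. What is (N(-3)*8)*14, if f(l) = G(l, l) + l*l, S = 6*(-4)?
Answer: 2912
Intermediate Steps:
S = -24
G(R, j) = -24
f(l) = -24 + l² (f(l) = -24 + l*l = -24 + l²)
X = 26 (X = 2 - (-24 + 0²) = 2 - (-24 + 0) = 2 - 1*(-24) = 2 + 24 = 26)
N(z) = 26
(N(-3)*8)*14 = (26*8)*14 = 208*14 = 2912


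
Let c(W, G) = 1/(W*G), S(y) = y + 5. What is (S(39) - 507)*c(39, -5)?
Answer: 463/195 ≈ 2.3744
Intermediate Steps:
S(y) = 5 + y
c(W, G) = 1/(G*W)
(S(39) - 507)*c(39, -5) = ((5 + 39) - 507)*(1/(-5*39)) = (44 - 507)*(-1/5*1/39) = -463*(-1/195) = 463/195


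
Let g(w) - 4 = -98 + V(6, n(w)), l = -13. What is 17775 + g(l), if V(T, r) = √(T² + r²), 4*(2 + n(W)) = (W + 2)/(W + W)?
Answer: 17681 + √428185/104 ≈ 17687.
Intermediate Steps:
n(W) = -2 + (2 + W)/(8*W) (n(W) = -2 + ((W + 2)/(W + W))/4 = -2 + ((2 + W)/((2*W)))/4 = -2 + ((2 + W)*(1/(2*W)))/4 = -2 + ((2 + W)/(2*W))/4 = -2 + (2 + W)/(8*W))
g(w) = -94 + √(36 + (2 - 15*w)²/(64*w²)) (g(w) = 4 + (-98 + √(6² + ((2 - 15*w)/(8*w))²)) = 4 + (-98 + √(36 + (2 - 15*w)²/(64*w²))) = -94 + √(36 + (2 - 15*w)²/(64*w²)))
17775 + g(l) = 17775 + (-94 + √(2529 - 60/(-13) + 4/(-13)²)/8) = 17775 + (-94 + √(2529 - 60*(-1/13) + 4*(1/169))/8) = 17775 + (-94 + √(2529 + 60/13 + 4/169)/8) = 17775 + (-94 + √(428185/169)/8) = 17775 + (-94 + (√428185/13)/8) = 17775 + (-94 + √428185/104) = 17681 + √428185/104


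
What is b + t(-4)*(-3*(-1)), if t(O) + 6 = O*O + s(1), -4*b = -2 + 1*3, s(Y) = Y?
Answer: 131/4 ≈ 32.750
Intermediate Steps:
b = -¼ (b = -(-2 + 1*3)/4 = -(-2 + 3)/4 = -¼*1 = -¼ ≈ -0.25000)
t(O) = -5 + O² (t(O) = -6 + (O*O + 1) = -6 + (O² + 1) = -6 + (1 + O²) = -5 + O²)
b + t(-4)*(-3*(-1)) = -¼ + (-5 + (-4)²)*(-3*(-1)) = -¼ + (-5 + 16)*3 = -¼ + 11*3 = -¼ + 33 = 131/4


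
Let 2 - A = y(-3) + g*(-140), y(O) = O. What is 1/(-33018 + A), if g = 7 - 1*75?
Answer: -1/42533 ≈ -2.3511e-5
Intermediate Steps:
g = -68 (g = 7 - 75 = -68)
A = -9515 (A = 2 - (-3 - 68*(-140)) = 2 - (-3 + 9520) = 2 - 1*9517 = 2 - 9517 = -9515)
1/(-33018 + A) = 1/(-33018 - 9515) = 1/(-42533) = -1/42533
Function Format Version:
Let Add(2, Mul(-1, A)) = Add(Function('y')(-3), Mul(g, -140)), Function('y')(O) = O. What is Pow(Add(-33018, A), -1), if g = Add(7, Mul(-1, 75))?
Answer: Rational(-1, 42533) ≈ -2.3511e-5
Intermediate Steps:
g = -68 (g = Add(7, -75) = -68)
A = -9515 (A = Add(2, Mul(-1, Add(-3, Mul(-68, -140)))) = Add(2, Mul(-1, Add(-3, 9520))) = Add(2, Mul(-1, 9517)) = Add(2, -9517) = -9515)
Pow(Add(-33018, A), -1) = Pow(Add(-33018, -9515), -1) = Pow(-42533, -1) = Rational(-1, 42533)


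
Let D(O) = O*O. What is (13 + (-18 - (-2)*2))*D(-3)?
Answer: -9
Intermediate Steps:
D(O) = O²
(13 + (-18 - (-2)*2))*D(-3) = (13 + (-18 - (-2)*2))*(-3)² = (13 + (-18 - 1*(-4)))*9 = (13 + (-18 + 4))*9 = (13 - 14)*9 = -1*9 = -9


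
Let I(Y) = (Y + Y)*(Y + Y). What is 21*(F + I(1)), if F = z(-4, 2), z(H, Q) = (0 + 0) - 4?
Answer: 0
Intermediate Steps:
I(Y) = 4*Y² (I(Y) = (2*Y)*(2*Y) = 4*Y²)
z(H, Q) = -4 (z(H, Q) = 0 - 4 = -4)
F = -4
21*(F + I(1)) = 21*(-4 + 4*1²) = 21*(-4 + 4*1) = 21*(-4 + 4) = 21*0 = 0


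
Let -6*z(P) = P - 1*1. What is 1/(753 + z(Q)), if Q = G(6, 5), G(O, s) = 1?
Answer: 1/753 ≈ 0.0013280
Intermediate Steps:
Q = 1
z(P) = 1/6 - P/6 (z(P) = -(P - 1*1)/6 = -(P - 1)/6 = -(-1 + P)/6 = 1/6 - P/6)
1/(753 + z(Q)) = 1/(753 + (1/6 - 1/6*1)) = 1/(753 + (1/6 - 1/6)) = 1/(753 + 0) = 1/753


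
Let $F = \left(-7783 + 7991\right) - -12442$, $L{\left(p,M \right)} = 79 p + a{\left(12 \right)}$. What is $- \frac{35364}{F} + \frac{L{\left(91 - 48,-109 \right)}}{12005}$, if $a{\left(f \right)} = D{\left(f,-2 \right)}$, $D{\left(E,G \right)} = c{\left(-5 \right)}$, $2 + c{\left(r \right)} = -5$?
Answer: $- \frac{38166132}{15186325} \approx -2.5132$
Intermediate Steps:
$c{\left(r \right)} = -7$ ($c{\left(r \right)} = -2 - 5 = -7$)
$D{\left(E,G \right)} = -7$
$a{\left(f \right)} = -7$
$L{\left(p,M \right)} = -7 + 79 p$ ($L{\left(p,M \right)} = 79 p - 7 = -7 + 79 p$)
$F = 12650$ ($F = 208 + 12442 = 12650$)
$- \frac{35364}{F} + \frac{L{\left(91 - 48,-109 \right)}}{12005} = - \frac{35364}{12650} + \frac{-7 + 79 \left(91 - 48\right)}{12005} = \left(-35364\right) \frac{1}{12650} + \left(-7 + 79 \left(91 - 48\right)\right) \frac{1}{12005} = - \frac{17682}{6325} + \left(-7 + 79 \cdot 43\right) \frac{1}{12005} = - \frac{17682}{6325} + \left(-7 + 3397\right) \frac{1}{12005} = - \frac{17682}{6325} + 3390 \cdot \frac{1}{12005} = - \frac{17682}{6325} + \frac{678}{2401} = - \frac{38166132}{15186325}$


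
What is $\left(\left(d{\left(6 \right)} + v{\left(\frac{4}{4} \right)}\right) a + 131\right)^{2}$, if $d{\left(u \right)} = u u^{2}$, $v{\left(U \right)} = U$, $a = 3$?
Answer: $611524$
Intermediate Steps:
$d{\left(u \right)} = u^{3}$
$\left(\left(d{\left(6 \right)} + v{\left(\frac{4}{4} \right)}\right) a + 131\right)^{2} = \left(\left(6^{3} + \frac{4}{4}\right) 3 + 131\right)^{2} = \left(\left(216 + 4 \cdot \frac{1}{4}\right) 3 + 131\right)^{2} = \left(\left(216 + 1\right) 3 + 131\right)^{2} = \left(217 \cdot 3 + 131\right)^{2} = \left(651 + 131\right)^{2} = 782^{2} = 611524$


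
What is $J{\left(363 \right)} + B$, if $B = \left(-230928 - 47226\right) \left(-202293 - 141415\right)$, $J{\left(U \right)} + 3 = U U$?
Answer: $95603886798$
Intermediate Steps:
$J{\left(U \right)} = -3 + U^{2}$ ($J{\left(U \right)} = -3 + U U = -3 + U^{2}$)
$B = 95603755032$ ($B = \left(-278154\right) \left(-343708\right) = 95603755032$)
$J{\left(363 \right)} + B = \left(-3 + 363^{2}\right) + 95603755032 = \left(-3 + 131769\right) + 95603755032 = 131766 + 95603755032 = 95603886798$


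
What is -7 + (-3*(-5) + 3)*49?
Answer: 875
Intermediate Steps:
-7 + (-3*(-5) + 3)*49 = -7 + (15 + 3)*49 = -7 + 18*49 = -7 + 882 = 875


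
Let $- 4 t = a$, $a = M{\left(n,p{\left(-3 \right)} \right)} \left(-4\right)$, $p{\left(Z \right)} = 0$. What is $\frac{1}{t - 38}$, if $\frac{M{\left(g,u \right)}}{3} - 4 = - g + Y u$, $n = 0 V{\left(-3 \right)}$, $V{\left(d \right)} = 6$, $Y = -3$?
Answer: $- \frac{1}{26} \approx -0.038462$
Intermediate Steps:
$n = 0$ ($n = 0 \cdot 6 = 0$)
$M{\left(g,u \right)} = 12 - 9 u - 3 g$ ($M{\left(g,u \right)} = 12 + 3 \left(- g - 3 u\right) = 12 - \left(3 g + 9 u\right) = 12 - 9 u - 3 g$)
$a = -48$ ($a = \left(12 - 0 - 0\right) \left(-4\right) = \left(12 + 0 + 0\right) \left(-4\right) = 12 \left(-4\right) = -48$)
$t = 12$ ($t = \left(- \frac{1}{4}\right) \left(-48\right) = 12$)
$\frac{1}{t - 38} = \frac{1}{12 - 38} = \frac{1}{-26} = - \frac{1}{26}$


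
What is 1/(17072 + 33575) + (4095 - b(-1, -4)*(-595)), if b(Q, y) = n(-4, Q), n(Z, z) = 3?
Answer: 297804361/50647 ≈ 5880.0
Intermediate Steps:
b(Q, y) = 3
1/(17072 + 33575) + (4095 - b(-1, -4)*(-595)) = 1/(17072 + 33575) + (4095 - 3*(-595)) = 1/50647 + (4095 - 1*(-1785)) = 1/50647 + (4095 + 1785) = 1/50647 + 5880 = 297804361/50647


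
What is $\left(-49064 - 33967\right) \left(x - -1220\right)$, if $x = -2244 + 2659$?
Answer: $-135755685$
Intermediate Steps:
$x = 415$
$\left(-49064 - 33967\right) \left(x - -1220\right) = \left(-49064 - 33967\right) \left(415 - -1220\right) = - 83031 \left(415 + \left(-34 + 1254\right)\right) = - 83031 \left(415 + 1220\right) = \left(-83031\right) 1635 = -135755685$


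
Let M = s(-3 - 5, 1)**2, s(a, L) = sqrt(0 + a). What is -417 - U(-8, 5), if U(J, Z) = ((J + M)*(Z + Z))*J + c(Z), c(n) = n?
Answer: -1702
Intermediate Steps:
s(a, L) = sqrt(a)
M = -8 (M = (sqrt(-3 - 5))**2 = (sqrt(-8))**2 = (2*I*sqrt(2))**2 = -8)
U(J, Z) = Z + 2*J*Z*(-8 + J) (U(J, Z) = ((J - 8)*(Z + Z))*J + Z = ((-8 + J)*(2*Z))*J + Z = (2*Z*(-8 + J))*J + Z = 2*J*Z*(-8 + J) + Z = Z + 2*J*Z*(-8 + J))
-417 - U(-8, 5) = -417 - 5*(1 - 16*(-8) + 2*(-8)**2) = -417 - 5*(1 + 128 + 2*64) = -417 - 5*(1 + 128 + 128) = -417 - 5*257 = -417 - 1*1285 = -417 - 1285 = -1702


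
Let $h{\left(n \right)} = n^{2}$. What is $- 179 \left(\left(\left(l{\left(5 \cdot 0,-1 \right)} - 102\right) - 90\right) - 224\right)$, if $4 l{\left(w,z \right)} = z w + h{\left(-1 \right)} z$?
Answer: $\frac{298035}{4} \approx 74509.0$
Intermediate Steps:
$l{\left(w,z \right)} = \frac{z}{4} + \frac{w z}{4}$ ($l{\left(w,z \right)} = \frac{z w + \left(-1\right)^{2} z}{4} = \frac{w z + 1 z}{4} = \frac{w z + z}{4} = \frac{z + w z}{4} = \frac{z}{4} + \frac{w z}{4}$)
$- 179 \left(\left(\left(l{\left(5 \cdot 0,-1 \right)} - 102\right) - 90\right) - 224\right) = - 179 \left(\left(\left(\frac{1}{4} \left(-1\right) \left(1 + 5 \cdot 0\right) - 102\right) - 90\right) - 224\right) = - 179 \left(\left(\left(\frac{1}{4} \left(-1\right) \left(1 + 0\right) - 102\right) - 90\right) - 224\right) = - 179 \left(\left(\left(\frac{1}{4} \left(-1\right) 1 - 102\right) - 90\right) - 224\right) = - 179 \left(\left(\left(- \frac{1}{4} - 102\right) - 90\right) - 224\right) = - 179 \left(\left(- \frac{409}{4} - 90\right) - 224\right) = - 179 \left(- \frac{769}{4} - 224\right) = \left(-179\right) \left(- \frac{1665}{4}\right) = \frac{298035}{4}$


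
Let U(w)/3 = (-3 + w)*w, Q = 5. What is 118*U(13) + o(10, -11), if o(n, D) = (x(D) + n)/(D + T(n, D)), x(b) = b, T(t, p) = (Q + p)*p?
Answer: 2531099/55 ≈ 46020.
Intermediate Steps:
T(t, p) = p*(5 + p) (T(t, p) = (5 + p)*p = p*(5 + p))
U(w) = 3*w*(-3 + w) (U(w) = 3*((-3 + w)*w) = 3*(w*(-3 + w)) = 3*w*(-3 + w))
o(n, D) = (D + n)/(D + D*(5 + D))
118*U(13) + o(10, -11) = 118*(3*13*(-3 + 13)) + (-11 + 10)/((-11)*(6 - 11)) = 118*(3*13*10) - 1/11*(-1)/(-5) = 118*390 - 1/11*(-1/5)*(-1) = 46020 - 1/55 = 2531099/55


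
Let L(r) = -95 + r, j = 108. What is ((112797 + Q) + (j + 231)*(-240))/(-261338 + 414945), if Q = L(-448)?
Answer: 30894/153607 ≈ 0.20112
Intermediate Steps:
Q = -543 (Q = -95 - 448 = -543)
((112797 + Q) + (j + 231)*(-240))/(-261338 + 414945) = ((112797 - 543) + (108 + 231)*(-240))/(-261338 + 414945) = (112254 + 339*(-240))/153607 = (112254 - 81360)*(1/153607) = 30894*(1/153607) = 30894/153607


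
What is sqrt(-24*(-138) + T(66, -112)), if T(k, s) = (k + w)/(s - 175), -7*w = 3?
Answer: 3*sqrt(30309701)/287 ≈ 57.548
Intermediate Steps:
w = -3/7 (w = -1/7*3 = -3/7 ≈ -0.42857)
T(k, s) = (-3/7 + k)/(-175 + s) (T(k, s) = (k - 3/7)/(s - 175) = (-3/7 + k)/(-175 + s))
sqrt(-24*(-138) + T(66, -112)) = sqrt(-24*(-138) + (-3/7 + 66)/(-175 - 112)) = sqrt(3312 + (459/7)/(-287)) = sqrt(3312 - 1/287*459/7) = sqrt(3312 - 459/2009) = sqrt(6653349/2009) = 3*sqrt(30309701)/287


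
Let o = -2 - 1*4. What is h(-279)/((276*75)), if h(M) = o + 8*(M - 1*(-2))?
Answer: -1111/10350 ≈ -0.10734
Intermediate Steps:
o = -6 (o = -2 - 4 = -6)
h(M) = 10 + 8*M (h(M) = -6 + 8*(M - 1*(-2)) = -6 + 8*(M + 2) = -6 + 8*(2 + M) = -6 + (16 + 8*M) = 10 + 8*M)
h(-279)/((276*75)) = (10 + 8*(-279))/((276*75)) = (10 - 2232)/20700 = -2222*1/20700 = -1111/10350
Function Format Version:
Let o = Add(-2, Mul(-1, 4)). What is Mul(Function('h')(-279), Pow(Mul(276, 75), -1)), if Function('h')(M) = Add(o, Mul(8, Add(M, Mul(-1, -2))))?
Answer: Rational(-1111, 10350) ≈ -0.10734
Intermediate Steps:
o = -6 (o = Add(-2, -4) = -6)
Function('h')(M) = Add(10, Mul(8, M)) (Function('h')(M) = Add(-6, Mul(8, Add(M, Mul(-1, -2)))) = Add(-6, Mul(8, Add(M, 2))) = Add(-6, Mul(8, Add(2, M))) = Add(-6, Add(16, Mul(8, M))) = Add(10, Mul(8, M)))
Mul(Function('h')(-279), Pow(Mul(276, 75), -1)) = Mul(Add(10, Mul(8, -279)), Pow(Mul(276, 75), -1)) = Mul(Add(10, -2232), Pow(20700, -1)) = Mul(-2222, Rational(1, 20700)) = Rational(-1111, 10350)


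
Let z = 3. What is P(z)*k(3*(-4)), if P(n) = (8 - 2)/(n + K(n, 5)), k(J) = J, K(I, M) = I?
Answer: -12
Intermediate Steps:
P(n) = 3/n (P(n) = (8 - 2)/(n + n) = 6/((2*n)) = 6*(1/(2*n)) = 3/n)
P(z)*k(3*(-4)) = (3/3)*(3*(-4)) = (3*(1/3))*(-12) = 1*(-12) = -12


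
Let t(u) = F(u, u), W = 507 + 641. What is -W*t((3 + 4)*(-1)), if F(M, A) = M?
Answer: 8036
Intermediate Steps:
W = 1148
t(u) = u
-W*t((3 + 4)*(-1)) = -1148*(3 + 4)*(-1) = -1148*7*(-1) = -1148*(-7) = -1*(-8036) = 8036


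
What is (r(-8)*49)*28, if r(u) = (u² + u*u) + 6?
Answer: 183848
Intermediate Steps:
r(u) = 6 + 2*u² (r(u) = (u² + u²) + 6 = 2*u² + 6 = 6 + 2*u²)
(r(-8)*49)*28 = ((6 + 2*(-8)²)*49)*28 = ((6 + 2*64)*49)*28 = ((6 + 128)*49)*28 = (134*49)*28 = 6566*28 = 183848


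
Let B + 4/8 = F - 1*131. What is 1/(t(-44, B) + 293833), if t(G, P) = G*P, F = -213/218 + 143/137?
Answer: 14933/4474166681 ≈ 3.3376e-6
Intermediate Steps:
F = 1993/29866 (F = -213*1/218 + 143*(1/137) = -213/218 + 143/137 = 1993/29866 ≈ 0.066731)
B = -1962693/14933 (B = -1/2 + (1993/29866 - 1*131) = -1/2 + (1993/29866 - 131) = -1/2 - 3910453/29866 = -1962693/14933 ≈ -131.43)
1/(t(-44, B) + 293833) = 1/(-44*(-1962693/14933) + 293833) = 1/(86358492/14933 + 293833) = 1/(4474166681/14933) = 14933/4474166681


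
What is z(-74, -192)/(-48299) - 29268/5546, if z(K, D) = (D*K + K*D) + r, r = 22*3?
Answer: -785788152/133933127 ≈ -5.8670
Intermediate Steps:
r = 66
z(K, D) = 66 + 2*D*K (z(K, D) = (D*K + K*D) + 66 = (D*K + D*K) + 66 = 2*D*K + 66 = 66 + 2*D*K)
z(-74, -192)/(-48299) - 29268/5546 = (66 + 2*(-192)*(-74))/(-48299) - 29268/5546 = (66 + 28416)*(-1/48299) - 29268*1/5546 = 28482*(-1/48299) - 14634/2773 = -28482/48299 - 14634/2773 = -785788152/133933127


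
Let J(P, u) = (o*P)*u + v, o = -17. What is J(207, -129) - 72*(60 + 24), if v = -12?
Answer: 447891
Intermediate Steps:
J(P, u) = -12 - 17*P*u (J(P, u) = (-17*P)*u - 12 = -17*P*u - 12 = -12 - 17*P*u)
J(207, -129) - 72*(60 + 24) = (-12 - 17*207*(-129)) - 72*(60 + 24) = (-12 + 453951) - 72*84 = 453939 - 6048 = 447891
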